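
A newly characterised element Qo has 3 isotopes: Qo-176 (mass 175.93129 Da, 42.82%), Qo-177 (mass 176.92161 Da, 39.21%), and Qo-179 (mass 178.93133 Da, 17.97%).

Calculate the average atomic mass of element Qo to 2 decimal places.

176.86 Da

Ar = Σ fᵢ·mᵢ = 0.4282 × 175.93129 + 0.3921 × 176.92161 + 0.1797 × 178.93133
= 75.333778 + 69.370963 + 32.153960 = 176.858701 Da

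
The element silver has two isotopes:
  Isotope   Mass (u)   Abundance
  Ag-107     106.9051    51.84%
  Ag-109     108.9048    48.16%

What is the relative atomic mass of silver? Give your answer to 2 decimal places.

Weight each isotope mass by its fractional abundance: 0.5184 × 106.9051 + 0.4816 × 108.9048
= 55.41960 + 52.44855 = 107.86815 u

107.87 u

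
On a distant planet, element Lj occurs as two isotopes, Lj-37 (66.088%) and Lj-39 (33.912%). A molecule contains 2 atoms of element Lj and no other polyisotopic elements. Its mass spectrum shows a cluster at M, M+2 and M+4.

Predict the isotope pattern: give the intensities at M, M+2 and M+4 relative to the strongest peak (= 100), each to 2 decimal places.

Each Lj atom is independently Lj-37 (p = 0.66088) or Lj-39 (q = 0.33912); the cluster is the binomial expansion (p + q)^2.
P(M) = 0.66088^2 = 0.436762
P(M+2) = 2 × 0.66088^1 × 0.33912^1 = 0.448235
P(M+4) = 0.33912^2 = 0.115002
The M+2 peak is largest (0.448235); scaling to 100 gives 97.44 : 100.00 : 25.66.

97.44 : 100.00 : 25.66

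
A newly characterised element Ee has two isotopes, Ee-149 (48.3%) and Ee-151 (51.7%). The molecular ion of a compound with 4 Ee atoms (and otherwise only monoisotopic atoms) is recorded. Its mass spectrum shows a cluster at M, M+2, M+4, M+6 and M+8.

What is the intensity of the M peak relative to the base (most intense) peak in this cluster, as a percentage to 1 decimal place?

Term probabilities: M 0.0544, M+2 0.2330, M+4 0.3741, M+6 0.2670, M+8 0.0714. Base peak = M+4.
P(M+4) = C(4,2) × 0.483^2 × 0.517^2 = 6 × 0.233289 × 0.267289 = 0.374134 (base)
P(M) = C(4,0) × 0.483^4 × 0.517^0 = 1 × 0.05442376 × 1.0000 = 0.054424
Relative intensity = 0.054424 / 0.374134 × 100 = 14.5

14.5%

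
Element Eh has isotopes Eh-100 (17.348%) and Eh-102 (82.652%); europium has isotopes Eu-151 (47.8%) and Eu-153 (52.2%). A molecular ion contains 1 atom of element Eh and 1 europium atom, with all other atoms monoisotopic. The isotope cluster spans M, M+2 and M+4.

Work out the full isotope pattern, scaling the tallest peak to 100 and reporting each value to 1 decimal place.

17.1 : 100.0 : 88.8

Element Eh pattern (n=1): 0.17348 : 0.82652
Europium pattern (n=1): 0.4780 : 0.5220
Convolve the two distributions (both contribute in 2-u steps):
  M: 0.17348×0.4780 = 0.082923
  M+2: 0.17348×0.5220 + 0.82652×0.4780 = 0.485633
  M+4: 0.82652×0.5220 = 0.431443
Scale to base peak (0.485633) = 100: 17.1 : 100.0 : 88.8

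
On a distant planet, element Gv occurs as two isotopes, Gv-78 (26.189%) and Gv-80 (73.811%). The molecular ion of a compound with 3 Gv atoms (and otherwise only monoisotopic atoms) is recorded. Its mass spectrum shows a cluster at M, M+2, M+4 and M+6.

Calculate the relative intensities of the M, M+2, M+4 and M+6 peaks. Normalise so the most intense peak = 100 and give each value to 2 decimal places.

The 3 Gv atoms are independent, so intensities follow the terms of (0.26189 + 0.73811)^3.
P(M) = 0.26189^3 = 0.017962
P(M+2) = 3 × 0.26189^2 × 0.73811^1 = 0.151873
P(M+4) = 3 × 0.26189^1 × 0.73811^2 = 0.428038
P(M+6) = 0.73811^3 = 0.402127
The M+4 peak is largest (0.428038); scaling to 100 gives 4.20 : 35.48 : 100.00 : 93.95.

4.20 : 35.48 : 100.00 : 93.95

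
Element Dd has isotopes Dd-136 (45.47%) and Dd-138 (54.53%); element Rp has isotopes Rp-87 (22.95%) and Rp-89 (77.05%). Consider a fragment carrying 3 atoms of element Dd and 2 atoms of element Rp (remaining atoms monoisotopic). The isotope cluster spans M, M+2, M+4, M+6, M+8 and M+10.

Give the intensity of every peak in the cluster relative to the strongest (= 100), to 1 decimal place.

Element Dd pattern (n=3): 0.09401018 : 0.33822574 : 0.40561799 : 0.16214609
Element Rp pattern (n=2): 0.05267025 : 0.3536595 : 0.59367025
Convolve the two distributions (both contribute in 2-u steps):
  M: 0.09401018×0.05267025 = 0.004952
  M+2: 0.09401018×0.3536595 + 0.33822574×0.05267025 = 0.051062
  M+4: 0.09401018×0.59367025 + 0.33822574×0.3536595 + 0.40561799×0.05267025 = 0.196792
  M+6: 0.33822574×0.59367025 + 0.40561799×0.3536595 + 0.16214609×0.05267025 = 0.352785
  M+8: 0.40561799×0.59367025 + 0.16214609×0.3536595 = 0.298148
  M+10: 0.16214609×0.59367025 = 0.096261
Scale to base peak (0.352785) = 100: 1.4 : 14.5 : 55.8 : 100.0 : 84.5 : 27.3

1.4 : 14.5 : 55.8 : 100.0 : 84.5 : 27.3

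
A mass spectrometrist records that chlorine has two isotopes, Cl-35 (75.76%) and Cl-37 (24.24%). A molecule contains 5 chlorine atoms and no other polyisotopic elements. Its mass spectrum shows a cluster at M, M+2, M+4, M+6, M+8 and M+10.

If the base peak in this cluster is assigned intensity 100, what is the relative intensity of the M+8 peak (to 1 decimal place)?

3.3

(0.7576 + 0.2424)^5 gives M 0.2496, M+2 0.3993, M+4 0.2555, M+6 0.0817, M+8 0.0131, M+10 0.0008; the largest is M+2.
P(M+2) = C(5,1) × 0.7576^4 × 0.2424^1 = 5 × 0.32942751 × 0.2424 = 0.399266 (base)
P(M+8) = C(5,4) × 0.7576^1 × 0.2424^4 = 5 × 0.7576 × 0.00345247 = 0.013078
Relative intensity = 0.013078 / 0.399266 × 100 = 3.3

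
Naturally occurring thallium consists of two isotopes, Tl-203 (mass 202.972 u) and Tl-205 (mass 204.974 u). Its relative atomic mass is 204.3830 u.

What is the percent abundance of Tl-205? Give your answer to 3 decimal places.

Let x be the fractional abundance of Tl-203; then Tl-205 has abundance 1 − x.
202.972·x + 204.974·(1 − x) = 204.3830
(202.972 − 204.974)·x = 204.3830 − 204.974
x = -0.5910 / -2.002 = 0.29520 → 29.520% Tl-203, 70.480% Tl-205.

70.480%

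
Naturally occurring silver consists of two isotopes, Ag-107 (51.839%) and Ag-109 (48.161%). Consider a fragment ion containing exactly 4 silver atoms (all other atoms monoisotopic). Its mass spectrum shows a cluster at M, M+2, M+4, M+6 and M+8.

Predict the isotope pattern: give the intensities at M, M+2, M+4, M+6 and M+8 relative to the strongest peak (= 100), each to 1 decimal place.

19.3 : 71.8 : 100.0 : 61.9 : 14.4

Expanding (0.51839 + 0.48161)^4:
P(M) = 0.51839^4 = 0.072215
P(M+2) = 4 × 0.51839^3 × 0.48161^1 = 0.268365
P(M+4) = 6 × 0.51839^2 × 0.48161^2 = 0.373986
P(M+6) = 4 × 0.51839^1 × 0.48161^3 = 0.231634
P(M+8) = 0.48161^4 = 0.053800
The M+4 peak is largest (0.373986); scaling to 100 gives 19.3 : 71.8 : 100.0 : 61.9 : 14.4.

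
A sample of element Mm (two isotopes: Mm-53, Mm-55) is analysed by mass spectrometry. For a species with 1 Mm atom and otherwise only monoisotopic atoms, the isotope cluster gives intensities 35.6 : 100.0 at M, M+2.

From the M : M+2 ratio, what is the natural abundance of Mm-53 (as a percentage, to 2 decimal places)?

26.25%

Write p for the Mm-53 fraction. I(M+2)/I(M) = [C(1,1)·p^0·(1−p)] / p^1 = 1·(1−p)/p = 100.0/35.6 = 2.8090
(1−p)/p = 2.8090/1 = 2.8090  ⇒  p = 1/(1 + 2.8090) = 0.2625
Mm-53: 26.25%, Mm-55: 73.75%.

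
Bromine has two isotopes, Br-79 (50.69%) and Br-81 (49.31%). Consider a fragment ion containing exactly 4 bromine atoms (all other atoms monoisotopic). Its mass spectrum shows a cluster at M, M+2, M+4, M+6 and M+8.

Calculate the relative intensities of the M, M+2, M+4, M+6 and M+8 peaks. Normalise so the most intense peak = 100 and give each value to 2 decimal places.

Expanding (0.5069 + 0.4931)^4:
P(M) = 0.5069^4 = 0.066022
P(M+2) = 4 × 0.5069^3 × 0.4931^1 = 0.256899
P(M+4) = 6 × 0.5069^2 × 0.4931^2 = 0.374857
P(M+6) = 4 × 0.5069^1 × 0.4931^3 = 0.243101
P(M+8) = 0.4931^4 = 0.059121
The M+4 peak is largest (0.374857); scaling to 100 gives 17.61 : 68.53 : 100.00 : 64.85 : 15.77.

17.61 : 68.53 : 100.00 : 64.85 : 15.77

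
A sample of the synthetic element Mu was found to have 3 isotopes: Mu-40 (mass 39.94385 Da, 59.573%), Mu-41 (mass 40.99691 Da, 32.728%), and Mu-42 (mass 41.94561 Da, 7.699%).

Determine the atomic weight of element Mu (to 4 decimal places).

Ar = Σ fᵢ·mᵢ = 0.59573 × 39.94385 + 0.32728 × 40.99691 + 0.07699 × 41.94561
= 23.795750 + 13.417469 + 3.229393 = 40.442612 Da

40.4426 Da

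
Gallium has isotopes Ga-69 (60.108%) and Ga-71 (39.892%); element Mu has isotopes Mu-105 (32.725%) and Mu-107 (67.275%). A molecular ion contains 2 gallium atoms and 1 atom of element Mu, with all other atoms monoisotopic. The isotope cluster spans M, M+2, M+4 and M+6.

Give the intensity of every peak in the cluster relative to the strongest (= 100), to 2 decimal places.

29.56 : 100.00 : 93.68 : 26.76

Gallium pattern (n=2): 0.36129717 : 0.47956567 : 0.15913717
Element Mu pattern (n=1): 0.32725 : 0.67275
Convolve the two distributions (both contribute in 2-u steps):
  M: 0.36129717×0.32725 = 0.118234
  M+2: 0.36129717×0.67275 + 0.47956567×0.32725 = 0.400001
  M+4: 0.47956567×0.67275 + 0.15913717×0.32725 = 0.374705
  M+6: 0.15913717×0.67275 = 0.107060
Scale to base peak (0.400001) = 100: 29.56 : 100.00 : 93.68 : 26.76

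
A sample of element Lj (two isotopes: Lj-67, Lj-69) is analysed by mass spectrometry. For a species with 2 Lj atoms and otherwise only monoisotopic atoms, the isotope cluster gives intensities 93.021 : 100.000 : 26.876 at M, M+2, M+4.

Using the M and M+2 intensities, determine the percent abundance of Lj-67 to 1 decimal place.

Let p = fractional abundance of Lj-67. I(M+2)/I(M) = [C(2,1)·p^1·(1−p)] / p^2 = 2·(1−p)/p = 100.000/93.021 = 1.0750
(1−p)/p = 1.0750/2 = 0.5375  ⇒  p = 1/(1 + 0.5375) = 0.6504
Lj-67: 65.0%, Lj-69: 35.0%.

65.0%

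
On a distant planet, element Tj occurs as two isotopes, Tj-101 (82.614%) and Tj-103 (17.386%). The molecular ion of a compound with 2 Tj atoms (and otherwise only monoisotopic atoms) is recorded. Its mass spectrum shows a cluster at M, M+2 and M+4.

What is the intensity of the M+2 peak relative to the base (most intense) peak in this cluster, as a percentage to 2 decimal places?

Term probabilities: M 0.6825, M+2 0.2873, M+4 0.0302. Base peak = M.
P(M) = C(2,0) × 0.82614^2 × 0.17386^0 = 1 × 0.6825073 × 1.0000 = 0.682507 (base)
P(M+2) = C(2,1) × 0.82614^1 × 0.17386^1 = 2 × 0.82614 × 0.17386 = 0.287265
Relative intensity = 0.287265 / 0.682507 × 100 = 42.09

42.09%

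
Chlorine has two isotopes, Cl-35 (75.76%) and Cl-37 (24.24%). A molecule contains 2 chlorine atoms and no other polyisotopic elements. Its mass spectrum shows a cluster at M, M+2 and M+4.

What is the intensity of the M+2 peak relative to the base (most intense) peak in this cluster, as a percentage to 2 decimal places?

63.99%

(0.7576 + 0.2424)^2 gives M 0.5740, M+2 0.3673, M+4 0.0588; the largest is M.
P(M) = C(2,0) × 0.7576^2 × 0.2424^0 = 1 × 0.57395776 × 1.0000 = 0.573958 (base)
P(M+2) = C(2,1) × 0.7576^1 × 0.2424^1 = 2 × 0.7576 × 0.2424 = 0.367284
Relative intensity = 0.367284 / 0.573958 × 100 = 63.99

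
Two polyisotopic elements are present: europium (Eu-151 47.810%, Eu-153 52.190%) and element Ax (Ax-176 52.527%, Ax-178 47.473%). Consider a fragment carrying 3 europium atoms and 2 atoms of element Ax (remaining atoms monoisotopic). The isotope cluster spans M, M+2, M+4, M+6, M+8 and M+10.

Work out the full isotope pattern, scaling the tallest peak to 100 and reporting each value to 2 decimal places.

Europium pattern (n=3): 0.10928391 : 0.3578871 : 0.39067407 : 0.14215492
Element Ax pattern (n=2): 0.27590857 : 0.49872285 : 0.22536857
Convolve the two distributions (both contribute in 2-u steps):
  M: 0.10928391×0.27590857 = 0.030152
  M+2: 0.10928391×0.49872285 + 0.3578871×0.27590857 = 0.153247
  M+4: 0.10928391×0.22536857 + 0.3578871×0.49872285 + 0.39067407×0.27590857 = 0.310906
  M+6: 0.3578871×0.22536857 + 0.39067407×0.49872285 + 0.14215492×0.27590857 = 0.314716
  M+8: 0.39067407×0.22536857 + 0.14215492×0.49872285 = 0.158942
  M+10: 0.14215492×0.22536857 = 0.032037
Scale to base peak (0.314716) = 100: 9.58 : 48.69 : 98.79 : 100.00 : 50.50 : 10.18

9.58 : 48.69 : 98.79 : 100.00 : 50.50 : 10.18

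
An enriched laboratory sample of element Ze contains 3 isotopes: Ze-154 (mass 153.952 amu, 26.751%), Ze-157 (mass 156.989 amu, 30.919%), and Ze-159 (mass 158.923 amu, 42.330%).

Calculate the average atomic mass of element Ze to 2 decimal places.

157.00 amu

Weight each isotope mass by its fractional abundance: 0.26751 × 153.952 + 0.30919 × 156.989 + 0.42330 × 158.923
= 41.1837 + 48.5394 + 67.2721 = 156.9952 amu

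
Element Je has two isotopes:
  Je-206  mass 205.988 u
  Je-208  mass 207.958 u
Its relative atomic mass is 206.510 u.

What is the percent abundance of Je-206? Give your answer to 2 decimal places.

73.50%

With x = fraction of Je-206 (so Je-208 is 1 − x):
205.988·x + 207.958·(1 − x) = 206.510
(205.988 − 207.958)·x = 206.510 − 207.958
x = -1.448 / -1.970 = 0.73503 → 73.50% Je-206, 26.50% Je-208.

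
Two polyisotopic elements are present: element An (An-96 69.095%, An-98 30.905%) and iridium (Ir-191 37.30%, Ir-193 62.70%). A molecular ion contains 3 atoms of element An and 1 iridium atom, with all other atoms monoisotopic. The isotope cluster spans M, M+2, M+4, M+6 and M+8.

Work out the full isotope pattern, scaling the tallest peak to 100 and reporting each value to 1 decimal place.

33.1 : 100.0 : 94.5 : 36.3 : 5.0

Element An pattern (n=3): 0.32986775 : 0.44263245 : 0.19798185 : 0.02951795
Iridium pattern (n=1): 0.3730 : 0.6270
Convolve the two distributions (both contribute in 2-u steps):
  M: 0.32986775×0.3730 = 0.123041
  M+2: 0.32986775×0.6270 + 0.44263245×0.3730 = 0.371929
  M+4: 0.44263245×0.6270 + 0.19798185×0.3730 = 0.351378
  M+6: 0.19798185×0.6270 + 0.02951795×0.3730 = 0.135145
  M+8: 0.02951795×0.6270 = 0.018508
Scale to base peak (0.371929) = 100: 33.1 : 100.0 : 94.5 : 36.3 : 5.0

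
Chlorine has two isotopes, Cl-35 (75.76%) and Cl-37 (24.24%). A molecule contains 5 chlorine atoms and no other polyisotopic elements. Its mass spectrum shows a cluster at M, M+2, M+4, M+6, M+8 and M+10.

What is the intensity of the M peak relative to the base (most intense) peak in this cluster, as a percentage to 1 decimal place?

62.5%

(0.7576 + 0.2424)^5 gives M 0.2496, M+2 0.3993, M+4 0.2555, M+6 0.0817, M+8 0.0131, M+10 0.0008; the largest is M+2.
P(M+2) = C(5,1) × 0.7576^4 × 0.2424^1 = 5 × 0.32942751 × 0.2424 = 0.399266 (base)
P(M) = C(5,0) × 0.7576^5 × 0.2424^0 = 1 × 0.24957428 × 1.0000 = 0.249574
Relative intensity = 0.249574 / 0.399266 × 100 = 62.5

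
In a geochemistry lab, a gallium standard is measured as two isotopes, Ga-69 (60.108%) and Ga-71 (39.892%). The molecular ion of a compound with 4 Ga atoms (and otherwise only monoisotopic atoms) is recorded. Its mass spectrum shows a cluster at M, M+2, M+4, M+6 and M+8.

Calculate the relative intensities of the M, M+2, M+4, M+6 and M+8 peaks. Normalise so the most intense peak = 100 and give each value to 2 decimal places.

37.67 : 100.00 : 99.55 : 44.05 : 7.31

Expanding (0.60108 + 0.39892)^4:
P(M) = 0.60108^4 = 0.130536
P(M+2) = 4 × 0.60108^3 × 0.39892^1 = 0.346531
P(M+4) = 6 × 0.60108^2 × 0.39892^2 = 0.344975
P(M+6) = 4 × 0.60108^1 × 0.39892^3 = 0.152633
P(M+8) = 0.39892^4 = 0.025325
The M+2 peak is largest (0.346531); scaling to 100 gives 37.67 : 100.00 : 99.55 : 44.05 : 7.31.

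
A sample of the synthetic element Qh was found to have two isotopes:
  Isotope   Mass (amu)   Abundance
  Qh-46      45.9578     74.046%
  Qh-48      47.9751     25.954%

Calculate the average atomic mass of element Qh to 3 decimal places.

Weight each isotope mass by its fractional abundance: 0.74046 × 45.9578 + 0.25954 × 47.9751
= 34.02991 + 12.45146 = 46.48137 amu

46.481 amu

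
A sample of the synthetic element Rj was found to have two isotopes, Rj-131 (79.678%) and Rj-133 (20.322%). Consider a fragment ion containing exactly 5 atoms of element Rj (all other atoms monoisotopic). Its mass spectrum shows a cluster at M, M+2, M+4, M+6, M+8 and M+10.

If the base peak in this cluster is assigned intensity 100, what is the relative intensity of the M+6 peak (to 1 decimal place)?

13.0

Term probabilities: M 0.3211, M+2 0.4095, M+4 0.2089, M+6 0.0533, M+8 0.0068, M+10 0.0003. Base peak = M+2.
P(M+2) = C(5,1) × 0.79678^4 × 0.20322^1 = 5 × 0.40304515 × 0.20322 = 0.409534 (base)
P(M+6) = C(5,3) × 0.79678^2 × 0.20322^3 = 10 × 0.63485837 × 0.00839265 = 0.053281
Relative intensity = 0.053281 / 0.409534 × 100 = 13.0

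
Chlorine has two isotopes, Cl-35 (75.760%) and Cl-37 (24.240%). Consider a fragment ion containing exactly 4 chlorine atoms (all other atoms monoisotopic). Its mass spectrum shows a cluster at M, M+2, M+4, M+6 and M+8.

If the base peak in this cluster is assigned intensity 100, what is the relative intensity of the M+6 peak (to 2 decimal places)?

10.24

Term probabilities: M 0.3294, M+2 0.4216, M+4 0.2023, M+6 0.0432, M+8 0.0035. Base peak = M+2.
P(M+2) = C(4,1) × 0.75760^3 × 0.24240^1 = 4 × 0.4348304 × 0.2424 = 0.421612 (base)
P(M+6) = C(4,3) × 0.75760^1 × 0.24240^3 = 4 × 0.7576 × 0.01424288 = 0.043162
Relative intensity = 0.043162 / 0.421612 × 100 = 10.24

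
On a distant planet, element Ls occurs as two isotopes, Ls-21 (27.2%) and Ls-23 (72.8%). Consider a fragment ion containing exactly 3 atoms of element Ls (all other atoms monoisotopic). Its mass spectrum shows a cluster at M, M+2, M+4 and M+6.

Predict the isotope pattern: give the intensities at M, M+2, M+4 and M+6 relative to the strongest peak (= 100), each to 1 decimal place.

4.7 : 37.4 : 100.0 : 89.2

Each Ls atom is independently Ls-21 (p = 0.272) or Ls-23 (q = 0.728); the cluster is the binomial expansion (p + q)^3.
P(M) = 0.272^3 = 0.020124
P(M+2) = 3 × 0.272^2 × 0.728^1 = 0.161581
P(M+4) = 3 × 0.272^1 × 0.728^2 = 0.432467
P(M+6) = 0.728^3 = 0.385828
The M+4 peak is largest (0.432467); scaling to 100 gives 4.7 : 37.4 : 100.0 : 89.2.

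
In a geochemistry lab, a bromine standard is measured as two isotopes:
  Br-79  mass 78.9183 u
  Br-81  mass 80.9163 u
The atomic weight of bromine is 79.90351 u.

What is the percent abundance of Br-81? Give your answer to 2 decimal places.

49.31%

Writing the weighted mean with unknown fraction x of Br-79:
78.9183·x + 80.9163·(1 − x) = 79.90351
(78.9183 − 80.9163)·x = 79.90351 − 80.9163
x = -1.01279 / -1.9980 = 0.50690 → 50.69% Br-79, 49.31% Br-81.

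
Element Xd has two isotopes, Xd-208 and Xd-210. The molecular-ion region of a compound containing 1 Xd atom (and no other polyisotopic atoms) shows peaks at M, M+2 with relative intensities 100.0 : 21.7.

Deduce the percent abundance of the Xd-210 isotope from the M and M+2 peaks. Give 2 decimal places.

Let p = fractional abundance of Xd-208. I(M+2)/I(M) = [C(1,1)·p^0·(1−p)] / p^1 = 1·(1−p)/p = 21.7/100.0 = 0.2170
(1−p)/p = 0.2170/1 = 0.2170  ⇒  p = 1/(1 + 0.2170) = 0.8217
Xd-208: 82.17%, Xd-210: 17.83%.

17.83%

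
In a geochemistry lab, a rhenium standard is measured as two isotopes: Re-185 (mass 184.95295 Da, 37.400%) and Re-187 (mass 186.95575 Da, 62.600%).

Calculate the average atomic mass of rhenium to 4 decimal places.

186.2067 Da

Weight each isotope mass by its fractional abundance: 0.37400 × 184.95295 + 0.62600 × 186.95575
= 69.172403 + 117.034300 = 186.206703 Da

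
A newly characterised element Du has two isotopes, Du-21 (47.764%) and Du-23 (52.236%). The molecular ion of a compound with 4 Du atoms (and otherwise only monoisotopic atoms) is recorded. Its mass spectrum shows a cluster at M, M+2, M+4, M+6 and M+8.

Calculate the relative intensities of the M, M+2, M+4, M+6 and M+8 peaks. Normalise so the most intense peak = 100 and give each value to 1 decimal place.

13.9 : 61.0 : 100.0 : 72.9 : 19.9

The 4 Du atoms are independent, so intensities follow the terms of (0.47764 + 0.52236)^4.
P(M) = 0.47764^4 = 0.052048
P(M+2) = 4 × 0.47764^3 × 0.52236^1 = 0.227684
P(M+4) = 6 × 0.47764^2 × 0.52236^2 = 0.373502
P(M+6) = 4 × 0.47764^1 × 0.52236^3 = 0.272314
P(M+8) = 0.52236^4 = 0.074453
The M+4 peak is largest (0.373502); scaling to 100 gives 13.9 : 61.0 : 100.0 : 72.9 : 19.9.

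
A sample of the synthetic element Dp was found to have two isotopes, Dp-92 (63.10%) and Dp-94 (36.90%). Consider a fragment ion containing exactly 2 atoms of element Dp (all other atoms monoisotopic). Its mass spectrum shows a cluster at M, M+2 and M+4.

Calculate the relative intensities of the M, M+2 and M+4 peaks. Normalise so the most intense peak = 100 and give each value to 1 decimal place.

85.5 : 100.0 : 29.2

Each Dp atom is independently Dp-92 (p = 0.6310) or Dp-94 (q = 0.3690); the cluster is the binomial expansion (p + q)^2.
P(M) = 0.6310^2 = 0.398161
P(M+2) = 2 × 0.6310^1 × 0.3690^1 = 0.465678
P(M+4) = 0.3690^2 = 0.136161
The M+2 peak is largest (0.465678); scaling to 100 gives 85.5 : 100.0 : 29.2.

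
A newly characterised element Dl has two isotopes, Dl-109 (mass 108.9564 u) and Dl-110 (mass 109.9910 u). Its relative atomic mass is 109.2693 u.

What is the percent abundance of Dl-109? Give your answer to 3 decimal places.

With x = fraction of Dl-109 (so Dl-110 is 1 − x):
108.9564·x + 109.9910·(1 − x) = 109.2693
(108.9564 − 109.9910)·x = 109.2693 − 109.9910
x = -0.7217 / -1.0346 = 0.69756 → 69.756% Dl-109, 30.244% Dl-110.

69.756%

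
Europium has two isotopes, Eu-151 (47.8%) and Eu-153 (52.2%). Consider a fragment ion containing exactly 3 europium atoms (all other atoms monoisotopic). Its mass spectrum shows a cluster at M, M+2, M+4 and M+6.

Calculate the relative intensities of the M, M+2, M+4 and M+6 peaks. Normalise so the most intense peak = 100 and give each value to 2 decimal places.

Expanding (0.478 + 0.522)^3:
P(M) = 0.478^3 = 0.109215
P(M+2) = 3 × 0.478^2 × 0.522^1 = 0.357806
P(M+4) = 3 × 0.478^1 × 0.522^2 = 0.390742
P(M+6) = 0.522^3 = 0.142237
The M+4 peak is largest (0.390742); scaling to 100 gives 27.95 : 91.57 : 100.00 : 36.40.

27.95 : 91.57 : 100.00 : 36.40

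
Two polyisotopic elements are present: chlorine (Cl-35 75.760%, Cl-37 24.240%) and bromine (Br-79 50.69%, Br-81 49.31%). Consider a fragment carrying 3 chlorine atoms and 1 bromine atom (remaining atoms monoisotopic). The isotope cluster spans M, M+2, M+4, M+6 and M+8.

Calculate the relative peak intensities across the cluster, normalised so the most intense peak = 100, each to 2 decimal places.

51.74 : 100.00 : 64.21 : 17.15 : 1.65

Chlorine pattern (n=3): 0.4348304 : 0.41738208 : 0.13354464 : 0.01424288
Bromine pattern (n=1): 0.5069 : 0.4931
Convolve the two distributions (both contribute in 2-u steps):
  M: 0.4348304×0.5069 = 0.220416
  M+2: 0.4348304×0.4931 + 0.41738208×0.5069 = 0.425986
  M+4: 0.41738208×0.4931 + 0.13354464×0.5069 = 0.273505
  M+6: 0.13354464×0.4931 + 0.01424288×0.5069 = 0.073071
  M+8: 0.01424288×0.4931 = 0.007023
Scale to base peak (0.425986) = 100: 51.74 : 100.00 : 64.21 : 17.15 : 1.65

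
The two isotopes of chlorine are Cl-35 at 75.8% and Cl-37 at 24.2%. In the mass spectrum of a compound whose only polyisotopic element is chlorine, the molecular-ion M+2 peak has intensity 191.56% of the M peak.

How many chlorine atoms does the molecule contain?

The M+2/M ratio from n Cl atoms is n · q/p = n · 0.242/0.758.
n = 1.9156 × 0.758/0.242 = 6.00 ≈ 6

6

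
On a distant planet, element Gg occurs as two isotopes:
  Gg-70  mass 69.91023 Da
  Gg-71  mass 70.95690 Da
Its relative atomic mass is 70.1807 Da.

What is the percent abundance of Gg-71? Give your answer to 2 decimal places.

25.84%

Let x be the fractional abundance of Gg-70; then Gg-71 has abundance 1 − x.
69.91023·x + 70.95690·(1 − x) = 70.1807
(69.91023 − 70.95690)·x = 70.1807 − 70.95690
x = -0.77620 / -1.04667 = 0.74159 → 74.16% Gg-70, 25.84% Gg-71.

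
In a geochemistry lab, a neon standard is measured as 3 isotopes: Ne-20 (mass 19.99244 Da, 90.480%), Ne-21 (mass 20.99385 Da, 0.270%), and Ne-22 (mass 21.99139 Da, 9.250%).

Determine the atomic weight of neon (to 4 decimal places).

Weight each isotope mass by its fractional abundance: 0.90480 × 19.99244 + 0.00270 × 20.99385 + 0.09250 × 21.99139
= 18.089160 + 0.056683 + 2.034204 = 20.180047 Da

20.1800 Da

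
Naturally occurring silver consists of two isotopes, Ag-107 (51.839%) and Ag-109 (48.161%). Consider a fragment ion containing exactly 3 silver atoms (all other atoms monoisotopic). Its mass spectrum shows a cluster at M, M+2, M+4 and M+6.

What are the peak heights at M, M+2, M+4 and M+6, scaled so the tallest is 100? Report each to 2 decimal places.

Expanding (0.51839 + 0.48161)^3:
P(M) = 0.51839^3 = 0.139306
P(M+2) = 3 × 0.51839^2 × 0.48161^1 = 0.388267
P(M+4) = 3 × 0.51839^1 × 0.48161^2 = 0.360719
P(M+6) = 0.48161^3 = 0.111709
The M+2 peak is largest (0.388267); scaling to 100 gives 35.88 : 100.00 : 92.90 : 28.77.

35.88 : 100.00 : 92.90 : 28.77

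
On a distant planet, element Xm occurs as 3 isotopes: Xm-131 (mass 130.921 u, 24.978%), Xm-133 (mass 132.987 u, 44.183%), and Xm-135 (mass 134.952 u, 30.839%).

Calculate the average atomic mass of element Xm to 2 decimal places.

Average mass = Σ (abundance × isotope mass) = 0.24978 × 130.921 + 0.44183 × 132.987 + 0.30839 × 134.952
= 32.7014 + 58.7576 + 41.6178 = 133.0768 u

133.08 u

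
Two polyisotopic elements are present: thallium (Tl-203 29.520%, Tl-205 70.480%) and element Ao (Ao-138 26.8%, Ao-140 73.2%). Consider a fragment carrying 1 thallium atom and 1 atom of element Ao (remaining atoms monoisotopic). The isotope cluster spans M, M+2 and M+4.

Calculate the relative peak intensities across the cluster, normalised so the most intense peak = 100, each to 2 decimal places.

Thallium pattern (n=1): 0.2952 : 0.7048
Element Ao pattern (n=1): 0.2680 : 0.7320
Convolve the two distributions (both contribute in 2-u steps):
  M: 0.2952×0.2680 = 0.079114
  M+2: 0.2952×0.7320 + 0.7048×0.2680 = 0.404973
  M+4: 0.7048×0.7320 = 0.515914
Scale to base peak (0.515914) = 100: 15.33 : 78.50 : 100.00

15.33 : 78.50 : 100.00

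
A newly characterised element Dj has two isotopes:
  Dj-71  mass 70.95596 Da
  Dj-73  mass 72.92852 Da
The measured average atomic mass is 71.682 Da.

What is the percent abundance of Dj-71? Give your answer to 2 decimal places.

Writing the weighted mean with unknown fraction x of Dj-71:
70.95596·x + 72.92852·(1 − x) = 71.682
(70.95596 − 72.92852)·x = 71.682 − 72.92852
x = -1.24652 / -1.97256 = 0.63193 → 63.19% Dj-71, 36.81% Dj-73.

63.19%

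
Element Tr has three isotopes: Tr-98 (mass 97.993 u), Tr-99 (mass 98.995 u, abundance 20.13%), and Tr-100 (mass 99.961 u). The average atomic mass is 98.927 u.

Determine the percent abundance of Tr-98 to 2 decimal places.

42.66%

The remaining 79.87% is split between Tr-98 (fraction x) and Tr-100 (fraction 0.7987 − x).
Substituting: 97.993x + 99.961(0.7987 − x) = 78.9993065
(97.993 − 99.961)x = -0.8395442  ⇒  x = 0.42660, y = 0.37210
Tr-98: 42.66%, Tr-100: 37.21%.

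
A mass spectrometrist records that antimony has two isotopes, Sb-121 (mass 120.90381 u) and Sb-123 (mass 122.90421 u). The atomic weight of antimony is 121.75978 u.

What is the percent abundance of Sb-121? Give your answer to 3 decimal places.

57.210%

Writing the weighted mean with unknown fraction x of Sb-121:
120.90381·x + 122.90421·(1 − x) = 121.75978
(120.90381 − 122.90421)·x = 121.75978 − 122.90421
x = -1.14443 / -2.00040 = 0.57210 → 57.210% Sb-121, 42.790% Sb-123.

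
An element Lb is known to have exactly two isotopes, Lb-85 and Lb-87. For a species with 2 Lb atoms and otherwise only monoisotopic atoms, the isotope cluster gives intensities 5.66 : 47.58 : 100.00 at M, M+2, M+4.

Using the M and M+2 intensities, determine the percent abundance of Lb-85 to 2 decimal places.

19.22%

Write p for the Lb-85 fraction. I(M+2)/I(M) = [C(2,1)·p^1·(1−p)] / p^2 = 2·(1−p)/p = 47.58/5.66 = 8.4064
(1−p)/p = 8.4064/2 = 4.2032  ⇒  p = 1/(1 + 4.2032) = 0.1922
Lb-85: 19.22%, Lb-87: 80.78%.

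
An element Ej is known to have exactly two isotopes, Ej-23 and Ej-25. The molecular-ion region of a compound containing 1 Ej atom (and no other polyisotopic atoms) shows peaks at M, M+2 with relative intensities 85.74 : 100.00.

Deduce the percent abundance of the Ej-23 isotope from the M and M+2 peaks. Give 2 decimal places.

46.16%

Write p for the Ej-23 fraction. I(M+2)/I(M) = [C(1,1)·p^0·(1−p)] / p^1 = 1·(1−p)/p = 100.00/85.74 = 1.1663
(1−p)/p = 1.1663/1 = 1.1663  ⇒  p = 1/(1 + 1.1663) = 0.4616
Ej-23: 46.16%, Ej-25: 53.84%.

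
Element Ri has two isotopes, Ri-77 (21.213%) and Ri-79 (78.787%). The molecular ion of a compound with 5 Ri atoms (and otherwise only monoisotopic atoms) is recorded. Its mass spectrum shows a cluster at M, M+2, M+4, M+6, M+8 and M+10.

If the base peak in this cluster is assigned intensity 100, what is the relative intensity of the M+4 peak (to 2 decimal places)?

14.50

(0.21213 + 0.78787)^5 gives M 0.0004, M+2 0.0080, M+4 0.0593, M+6 0.2201, M+8 0.4087, M+10 0.3036; the largest is M+8.
P(M+8) = C(5,4) × 0.21213^1 × 0.78787^4 = 5 × 0.21213 × 0.38531708 = 0.408687 (base)
P(M+4) = C(5,2) × 0.21213^3 × 0.78787^2 = 10 × 0.00954567 × 0.62073914 = 0.059254
Relative intensity = 0.059254 / 0.408687 × 100 = 14.50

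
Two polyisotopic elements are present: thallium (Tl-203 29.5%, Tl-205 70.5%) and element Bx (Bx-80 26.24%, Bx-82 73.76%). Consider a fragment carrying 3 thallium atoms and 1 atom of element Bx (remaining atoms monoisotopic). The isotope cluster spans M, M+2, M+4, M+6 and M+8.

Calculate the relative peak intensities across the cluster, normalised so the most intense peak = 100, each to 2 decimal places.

1.62 : 16.15 : 60.32 : 100.00 : 62.07

Thallium pattern (n=3): 0.02567237 : 0.18405787 : 0.43986713 : 0.35040263
Element Bx pattern (n=1): 0.2624 : 0.7376
Convolve the two distributions (both contribute in 2-u steps):
  M: 0.02567237×0.2624 = 0.006736
  M+2: 0.02567237×0.7376 + 0.18405787×0.2624 = 0.067233
  M+4: 0.18405787×0.7376 + 0.43986713×0.2624 = 0.251182
  M+6: 0.43986713×0.7376 + 0.35040263×0.2624 = 0.416392
  M+8: 0.35040263×0.7376 = 0.258457
Scale to base peak (0.416392) = 100: 1.62 : 16.15 : 60.32 : 100.00 : 62.07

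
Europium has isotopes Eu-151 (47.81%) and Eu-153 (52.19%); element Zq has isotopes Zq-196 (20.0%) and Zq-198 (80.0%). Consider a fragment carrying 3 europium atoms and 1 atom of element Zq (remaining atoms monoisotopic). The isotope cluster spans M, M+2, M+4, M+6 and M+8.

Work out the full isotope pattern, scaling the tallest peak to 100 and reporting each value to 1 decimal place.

6.0 : 43.6 : 100.0 : 93.6 : 31.2

Europium pattern (n=3): 0.10928391 : 0.3578871 : 0.39067407 : 0.14215492
Element Zq pattern (n=1): 0.2000 : 0.8000
Convolve the two distributions (both contribute in 2-u steps):
  M: 0.10928391×0.2000 = 0.021857
  M+2: 0.10928391×0.8000 + 0.3578871×0.2000 = 0.159005
  M+4: 0.3578871×0.8000 + 0.39067407×0.2000 = 0.364444
  M+6: 0.39067407×0.8000 + 0.14215492×0.2000 = 0.340970
  M+8: 0.14215492×0.8000 = 0.113724
Scale to base peak (0.364444) = 100: 6.0 : 43.6 : 100.0 : 93.6 : 31.2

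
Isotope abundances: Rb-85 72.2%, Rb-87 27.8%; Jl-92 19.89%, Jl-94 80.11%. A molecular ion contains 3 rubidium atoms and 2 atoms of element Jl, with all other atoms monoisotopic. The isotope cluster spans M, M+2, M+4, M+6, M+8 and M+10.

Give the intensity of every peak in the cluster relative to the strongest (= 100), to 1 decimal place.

Rubidium pattern (n=3): 0.37636705 : 0.43475086 : 0.16739714 : 0.02148495
Element Jl pattern (n=2): 0.03956121 : 0.31867758 : 0.64176121
Convolve the two distributions (both contribute in 2-u steps):
  M: 0.37636705×0.03956121 = 0.014890
  M+2: 0.37636705×0.31867758 + 0.43475086×0.03956121 = 0.137139
  M+4: 0.37636705×0.64176121 + 0.43475086×0.31867758 + 0.16739714×0.03956121 = 0.386706
  M+6: 0.43475086×0.64176121 + 0.16739714×0.31867758 + 0.02148495×0.03956121 = 0.333202
  M+8: 0.16739714×0.64176121 + 0.02148495×0.31867758 = 0.114276
  M+10: 0.02148495×0.64176121 = 0.013788
Scale to base peak (0.386706) = 100: 3.9 : 35.5 : 100.0 : 86.2 : 29.6 : 3.6

3.9 : 35.5 : 100.0 : 86.2 : 29.6 : 3.6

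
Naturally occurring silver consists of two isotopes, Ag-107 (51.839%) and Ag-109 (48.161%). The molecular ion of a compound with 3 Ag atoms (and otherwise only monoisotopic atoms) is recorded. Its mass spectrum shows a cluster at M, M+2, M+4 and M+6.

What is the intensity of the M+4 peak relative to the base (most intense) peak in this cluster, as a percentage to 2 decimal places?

(0.51839 + 0.48161)^3 gives M 0.1393, M+2 0.3883, M+4 0.3607, M+6 0.1117; the largest is M+2.
P(M+2) = C(3,1) × 0.51839^2 × 0.48161^1 = 3 × 0.26872819 × 0.48161 = 0.388267 (base)
P(M+4) = C(3,2) × 0.51839^1 × 0.48161^2 = 3 × 0.51839 × 0.23194819 = 0.360719
Relative intensity = 0.360719 / 0.388267 × 100 = 92.90

92.90%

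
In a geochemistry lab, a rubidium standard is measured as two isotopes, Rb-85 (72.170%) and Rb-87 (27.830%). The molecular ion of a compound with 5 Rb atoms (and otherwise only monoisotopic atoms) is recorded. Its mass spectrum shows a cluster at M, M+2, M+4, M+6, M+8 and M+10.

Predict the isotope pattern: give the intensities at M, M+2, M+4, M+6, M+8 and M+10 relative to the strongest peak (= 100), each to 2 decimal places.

Each Rb atom is independently Rb-85 (p = 0.72170) or Rb-87 (q = 0.27830); the cluster is the binomial expansion (p + q)^5.
P(M) = 0.72170^5 = 0.195787
P(M+2) = 5 × 0.72170^4 × 0.27830^1 = 0.377494
P(M+4) = 10 × 0.72170^3 × 0.27830^2 = 0.291136
P(M+6) = 10 × 0.72170^2 × 0.27830^3 = 0.112267
P(M+8) = 5 × 0.72170^1 × 0.27830^4 = 0.021646
P(M+10) = 0.27830^5 = 0.001669
The M+2 peak is largest (0.377494); scaling to 100 gives 51.86 : 100.00 : 77.12 : 29.74 : 5.73 : 0.44.

51.86 : 100.00 : 77.12 : 29.74 : 5.73 : 0.44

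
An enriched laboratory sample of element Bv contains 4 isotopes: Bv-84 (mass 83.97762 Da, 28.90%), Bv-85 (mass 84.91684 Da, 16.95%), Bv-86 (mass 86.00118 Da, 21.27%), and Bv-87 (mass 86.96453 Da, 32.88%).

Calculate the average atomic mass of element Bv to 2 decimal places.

Average mass = Σ (abundance × isotope mass) = 0.2890 × 83.97762 + 0.1695 × 84.91684 + 0.2127 × 86.00118 + 0.3288 × 86.96453
= 24.269532 + 14.393404 + 18.292451 + 28.593937 = 85.549324 Da

85.55 Da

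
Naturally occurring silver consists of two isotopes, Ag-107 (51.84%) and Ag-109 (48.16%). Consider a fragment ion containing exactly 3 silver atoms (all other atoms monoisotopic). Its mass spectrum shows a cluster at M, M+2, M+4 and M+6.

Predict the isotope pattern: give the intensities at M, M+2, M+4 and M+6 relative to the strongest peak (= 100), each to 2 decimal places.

35.88 : 100.00 : 92.90 : 28.77

The 3 Ag atoms are independent, so intensities follow the terms of (0.5184 + 0.4816)^3.
P(M) = 0.5184^3 = 0.139314
P(M+2) = 3 × 0.5184^2 × 0.4816^1 = 0.388273
P(M+4) = 3 × 0.5184^1 × 0.4816^2 = 0.360711
P(M+6) = 0.4816^3 = 0.111702
The M+2 peak is largest (0.388273); scaling to 100 gives 35.88 : 100.00 : 92.90 : 28.77.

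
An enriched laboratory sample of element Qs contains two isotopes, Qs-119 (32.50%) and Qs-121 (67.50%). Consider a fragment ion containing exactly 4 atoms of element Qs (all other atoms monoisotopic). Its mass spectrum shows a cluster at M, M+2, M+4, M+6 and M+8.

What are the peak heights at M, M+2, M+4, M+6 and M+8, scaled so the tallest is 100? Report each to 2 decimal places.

Each Qs atom is independently Qs-119 (p = 0.3250) or Qs-121 (q = 0.6750); the cluster is the binomial expansion (p + q)^4.
P(M) = 0.3250^4 = 0.011157
P(M+2) = 4 × 0.3250^3 × 0.6750^1 = 0.092686
P(M+4) = 6 × 0.3250^2 × 0.6750^2 = 0.288752
P(M+6) = 4 × 0.3250^1 × 0.6750^3 = 0.399811
P(M+8) = 0.6750^4 = 0.207594
The M+6 peak is largest (0.399811); scaling to 100 gives 2.79 : 23.18 : 72.22 : 100.00 : 51.92.

2.79 : 23.18 : 72.22 : 100.00 : 51.92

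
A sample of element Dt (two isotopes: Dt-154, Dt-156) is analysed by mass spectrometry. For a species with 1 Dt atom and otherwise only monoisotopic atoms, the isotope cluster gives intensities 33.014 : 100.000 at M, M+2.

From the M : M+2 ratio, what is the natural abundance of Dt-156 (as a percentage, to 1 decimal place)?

Let p = fractional abundance of Dt-154. I(M+2)/I(M) = [C(1,1)·p^0·(1−p)] / p^1 = 1·(1−p)/p = 100.000/33.014 = 3.0290
(1−p)/p = 3.0290/1 = 3.0290  ⇒  p = 1/(1 + 3.0290) = 0.2482
Dt-154: 24.8%, Dt-156: 75.2%.

75.2%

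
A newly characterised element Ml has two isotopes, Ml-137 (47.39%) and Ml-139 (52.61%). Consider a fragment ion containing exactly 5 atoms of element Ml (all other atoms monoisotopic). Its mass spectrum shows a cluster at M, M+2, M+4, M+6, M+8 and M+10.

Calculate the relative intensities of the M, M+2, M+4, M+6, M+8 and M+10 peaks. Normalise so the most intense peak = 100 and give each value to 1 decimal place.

The 5 Ml atoms are independent, so intensities follow the terms of (0.4739 + 0.5261)^5.
P(M) = 0.4739^5 = 0.023902
P(M+2) = 5 × 0.4739^4 × 0.5261^1 = 0.132674
P(M+4) = 10 × 0.4739^3 × 0.5261^2 = 0.294576
P(M+6) = 10 × 0.4739^2 × 0.5261^3 = 0.327023
P(M+8) = 5 × 0.4739^1 × 0.5261^4 = 0.181522
P(M+10) = 0.5261^5 = 0.040303
The M+6 peak is largest (0.327023); scaling to 100 gives 7.3 : 40.6 : 90.1 : 100.0 : 55.5 : 12.3.

7.3 : 40.6 : 90.1 : 100.0 : 55.5 : 12.3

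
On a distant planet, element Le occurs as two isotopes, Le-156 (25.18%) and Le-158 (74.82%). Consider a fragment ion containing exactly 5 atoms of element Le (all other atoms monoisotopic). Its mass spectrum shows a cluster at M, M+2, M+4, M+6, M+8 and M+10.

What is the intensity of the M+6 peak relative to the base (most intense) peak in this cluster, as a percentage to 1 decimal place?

(0.2518 + 0.7482)^5 gives M 0.0010, M+2 0.0150, M+4 0.0894, M+6 0.2656, M+8 0.3945, M+10 0.2345; the largest is M+8.
P(M+8) = C(5,4) × 0.2518^1 × 0.7482^4 = 5 × 0.2518 × 0.31337967 = 0.394545 (base)
P(M+6) = C(5,3) × 0.2518^2 × 0.7482^3 = 10 × 0.06340324 × 0.41884478 = 0.265561
Relative intensity = 0.265561 / 0.394545 × 100 = 67.3

67.3%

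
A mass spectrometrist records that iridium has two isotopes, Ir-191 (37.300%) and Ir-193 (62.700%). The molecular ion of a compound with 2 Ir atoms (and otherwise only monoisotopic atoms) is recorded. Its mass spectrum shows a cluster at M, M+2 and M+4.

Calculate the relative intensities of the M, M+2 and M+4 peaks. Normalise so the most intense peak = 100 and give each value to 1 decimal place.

29.7 : 100.0 : 84.0

The 2 Ir atoms are independent, so intensities follow the terms of (0.37300 + 0.62700)^2.
P(M) = 0.37300^2 = 0.139129
P(M+2) = 2 × 0.37300^1 × 0.62700^1 = 0.467742
P(M+4) = 0.62700^2 = 0.393129
The M+2 peak is largest (0.467742); scaling to 100 gives 29.7 : 100.0 : 84.0.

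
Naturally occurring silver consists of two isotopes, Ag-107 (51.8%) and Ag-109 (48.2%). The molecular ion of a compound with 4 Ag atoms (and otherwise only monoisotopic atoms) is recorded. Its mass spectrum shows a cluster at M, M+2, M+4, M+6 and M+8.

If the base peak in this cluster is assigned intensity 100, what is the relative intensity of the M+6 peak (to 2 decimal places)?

(0.518 + 0.482)^4 gives M 0.0720, M+2 0.2680, M+4 0.3740, M+6 0.2320, M+8 0.0540; the largest is M+4.
P(M+4) = C(4,2) × 0.518^2 × 0.482^2 = 6 × 0.268324 × 0.232324 = 0.374029 (base)
P(M+6) = C(4,3) × 0.518^1 × 0.482^3 = 4 × 0.5180 × 0.11198017 = 0.232023
Relative intensity = 0.232023 / 0.374029 × 100 = 62.03

62.03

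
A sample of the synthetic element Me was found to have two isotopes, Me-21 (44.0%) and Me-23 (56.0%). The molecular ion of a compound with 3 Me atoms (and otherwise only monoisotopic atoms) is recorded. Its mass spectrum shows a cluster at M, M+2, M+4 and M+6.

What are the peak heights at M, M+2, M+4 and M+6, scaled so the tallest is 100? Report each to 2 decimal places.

The 3 Me atoms are independent, so intensities follow the terms of (0.440 + 0.560)^3.
P(M) = 0.440^3 = 0.085184
P(M+2) = 3 × 0.440^2 × 0.560^1 = 0.325248
P(M+4) = 3 × 0.440^1 × 0.560^2 = 0.413952
P(M+6) = 0.560^3 = 0.175616
The M+4 peak is largest (0.413952); scaling to 100 gives 20.58 : 78.57 : 100.00 : 42.42.

20.58 : 78.57 : 100.00 : 42.42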